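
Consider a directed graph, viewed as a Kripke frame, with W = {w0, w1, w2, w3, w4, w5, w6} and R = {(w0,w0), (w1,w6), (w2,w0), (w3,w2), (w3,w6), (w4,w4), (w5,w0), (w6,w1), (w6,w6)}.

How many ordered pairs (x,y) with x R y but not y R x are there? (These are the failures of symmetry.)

4

Enumerating: (w2,w0), (w3,w2), (w3,w6), (w5,w0).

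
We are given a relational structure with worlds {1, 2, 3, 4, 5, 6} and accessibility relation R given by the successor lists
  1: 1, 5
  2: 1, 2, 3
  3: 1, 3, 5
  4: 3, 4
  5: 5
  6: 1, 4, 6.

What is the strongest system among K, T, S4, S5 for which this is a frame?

T

Reflexive (axiom T): yes — every world is R-related to itself.
Transitive (axiom 4): no — 2 R 1 and 1 R 5, but not 2 R 5.
Euclidean (axiom 5): no — 2 R 1 and 2 R 3, but not 1 R 3.
So F validates K, T; S4 would additionally require R to be transitive. The strongest is T.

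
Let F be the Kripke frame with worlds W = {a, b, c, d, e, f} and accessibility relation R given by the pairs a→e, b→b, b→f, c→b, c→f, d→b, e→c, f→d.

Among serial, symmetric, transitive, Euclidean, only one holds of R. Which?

Serial: yes — every world has a successor (e.g. a R e).
Symmetric: no — a R e but not e R a.
Transitive: no — a R e and e R c, but not a R c.
Euclidean: no — c R f and c R b, but not f R b.
Only serial holds.

serial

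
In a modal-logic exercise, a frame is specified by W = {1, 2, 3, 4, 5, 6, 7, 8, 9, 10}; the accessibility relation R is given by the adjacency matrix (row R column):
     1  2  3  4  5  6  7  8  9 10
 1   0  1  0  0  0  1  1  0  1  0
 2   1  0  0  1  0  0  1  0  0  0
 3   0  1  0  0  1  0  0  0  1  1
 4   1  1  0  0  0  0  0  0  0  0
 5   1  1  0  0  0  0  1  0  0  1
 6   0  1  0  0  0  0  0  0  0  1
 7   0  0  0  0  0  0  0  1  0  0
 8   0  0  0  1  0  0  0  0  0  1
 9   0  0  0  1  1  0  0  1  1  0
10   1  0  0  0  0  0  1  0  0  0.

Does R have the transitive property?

Transitive: no — 1 R 2 and 2 R 4, but not 1 R 4.

No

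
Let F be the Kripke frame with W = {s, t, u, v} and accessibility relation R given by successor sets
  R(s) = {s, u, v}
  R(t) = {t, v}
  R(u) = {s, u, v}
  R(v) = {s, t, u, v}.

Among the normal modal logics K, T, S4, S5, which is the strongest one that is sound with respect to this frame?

T

Reflexive (axiom T): yes — every world is R-related to itself.
Transitive (axiom 4): no — s R v and v R t, but not s R t.
Euclidean (axiom 5): no — v R s and v R t, but not s R t.
So F validates K, T; S4 would additionally require R to be transitive. The strongest is T.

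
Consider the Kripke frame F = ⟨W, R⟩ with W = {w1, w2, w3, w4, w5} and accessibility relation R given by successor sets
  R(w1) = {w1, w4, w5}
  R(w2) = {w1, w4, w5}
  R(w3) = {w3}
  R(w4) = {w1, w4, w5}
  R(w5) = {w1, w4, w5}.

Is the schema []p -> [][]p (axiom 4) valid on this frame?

By correspondence theory, 4 is valid on a frame iff R is transitive.
Transitive: yes — every two-step R-path is closed by a direct edge.

Yes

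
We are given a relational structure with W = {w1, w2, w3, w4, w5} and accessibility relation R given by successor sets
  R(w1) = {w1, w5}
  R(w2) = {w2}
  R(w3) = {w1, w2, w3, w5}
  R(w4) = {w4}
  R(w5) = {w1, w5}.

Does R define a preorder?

Reflexive: yes — every world is R-related to itself.
Transitive: yes — every two-step R-path is closed by a direct edge.
So R is a preorder.

Yes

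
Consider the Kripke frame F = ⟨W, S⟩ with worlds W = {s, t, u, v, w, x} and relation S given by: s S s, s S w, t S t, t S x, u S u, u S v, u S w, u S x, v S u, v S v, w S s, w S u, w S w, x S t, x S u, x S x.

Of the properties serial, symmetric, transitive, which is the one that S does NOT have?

transitive

Serial: yes — every world has a successor (e.g. s S s).
Symmetric: yes — every pair in S has its reverse in S.
Transitive: no — s S w and w S u, but not s S u.
Only transitive fails.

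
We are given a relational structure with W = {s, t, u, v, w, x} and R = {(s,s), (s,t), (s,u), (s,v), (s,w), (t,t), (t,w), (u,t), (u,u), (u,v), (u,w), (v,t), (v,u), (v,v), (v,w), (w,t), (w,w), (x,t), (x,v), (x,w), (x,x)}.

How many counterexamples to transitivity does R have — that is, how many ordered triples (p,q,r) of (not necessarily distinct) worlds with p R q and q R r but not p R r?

Enumerating: (x,v,u).

1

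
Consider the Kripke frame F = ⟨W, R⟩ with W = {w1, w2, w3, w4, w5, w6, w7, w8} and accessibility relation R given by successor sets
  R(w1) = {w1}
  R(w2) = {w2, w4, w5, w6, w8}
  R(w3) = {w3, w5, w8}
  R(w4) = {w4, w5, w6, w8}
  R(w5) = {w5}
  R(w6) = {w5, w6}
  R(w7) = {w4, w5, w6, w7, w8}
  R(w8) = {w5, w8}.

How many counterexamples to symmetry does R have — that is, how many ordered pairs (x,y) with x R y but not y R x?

Enumerating: (w2,w4), (w2,w5), (w2,w6), (w2,w8), (w3,w5), (w3,w8), (w4,w5), (w4,w6), (w4,w8), (w6,w5), (w7,w4), (w7,w5), (w7,w6), (w7,w8), (w8,w5).

15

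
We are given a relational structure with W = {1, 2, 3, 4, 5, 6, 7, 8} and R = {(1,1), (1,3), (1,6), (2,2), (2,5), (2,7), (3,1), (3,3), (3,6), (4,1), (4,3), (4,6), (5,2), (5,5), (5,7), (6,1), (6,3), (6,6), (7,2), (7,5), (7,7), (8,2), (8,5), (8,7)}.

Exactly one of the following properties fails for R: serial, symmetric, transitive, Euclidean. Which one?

Serial: yes — every world has a successor (e.g. 1 R 1).
Symmetric: no — 4 R 1 but not 1 R 4.
Transitive: yes — every two-step R-path is closed by a direct edge.
Euclidean: yes — any two successors of a common world are R-related.
Only symmetric fails.

symmetric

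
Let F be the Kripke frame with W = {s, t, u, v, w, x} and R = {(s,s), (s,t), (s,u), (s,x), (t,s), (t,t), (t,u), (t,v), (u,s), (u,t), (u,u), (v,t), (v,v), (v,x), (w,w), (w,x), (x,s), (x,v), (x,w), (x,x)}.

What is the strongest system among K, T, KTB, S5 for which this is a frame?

KTB

Reflexive (axiom T): yes — every world is R-related to itself.
Symmetric (axiom B): yes — every pair in R has its reverse in R.
Euclidean (axiom 5): no — s R t and s R x, but not t R x.
So F validates K, T, KTB; S5 would additionally require R to be Euclidean. The strongest is KTB.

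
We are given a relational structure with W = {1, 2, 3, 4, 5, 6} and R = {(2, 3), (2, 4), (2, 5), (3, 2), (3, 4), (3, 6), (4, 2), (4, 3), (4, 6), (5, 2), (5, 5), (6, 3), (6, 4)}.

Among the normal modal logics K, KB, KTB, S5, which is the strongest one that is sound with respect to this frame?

Symmetric (axiom B): yes — every pair in R has its reverse in R.
Reflexive (axiom T): no — 1 is not related to itself.
Euclidean (axiom 5): no — 2 R 3 and 2 R 5, but not 3 R 5.
So F validates K, KB; KTB would additionally require R to be reflexive. The strongest is KB.

KB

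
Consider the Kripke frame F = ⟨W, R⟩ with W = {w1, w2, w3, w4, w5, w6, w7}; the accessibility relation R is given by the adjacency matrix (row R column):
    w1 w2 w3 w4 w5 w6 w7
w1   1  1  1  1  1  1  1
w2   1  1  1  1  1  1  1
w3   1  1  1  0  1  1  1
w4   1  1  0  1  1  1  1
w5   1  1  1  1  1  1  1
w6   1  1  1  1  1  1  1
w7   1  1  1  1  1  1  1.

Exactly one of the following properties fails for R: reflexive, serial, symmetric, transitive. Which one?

Reflexive: yes — every world is R-related to itself.
Serial: yes — every world has a successor (e.g. w1 R w1).
Symmetric: yes — every pair in R has its reverse in R.
Transitive: no — w3 R w1 and w1 R w4, but not w3 R w4.
Only transitive fails.

transitive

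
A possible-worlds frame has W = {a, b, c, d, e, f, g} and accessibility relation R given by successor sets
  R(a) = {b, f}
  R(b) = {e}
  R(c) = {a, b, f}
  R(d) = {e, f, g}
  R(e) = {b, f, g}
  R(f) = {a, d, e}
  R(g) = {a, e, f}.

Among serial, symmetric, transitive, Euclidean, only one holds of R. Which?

Serial: yes — every world has a successor (e.g. a R b).
Symmetric: no — a R b but not b R a.
Transitive: no — a R b and b R e, but not a R e.
Euclidean: no — a R b and a R f, but not b R f.
Only serial holds.

serial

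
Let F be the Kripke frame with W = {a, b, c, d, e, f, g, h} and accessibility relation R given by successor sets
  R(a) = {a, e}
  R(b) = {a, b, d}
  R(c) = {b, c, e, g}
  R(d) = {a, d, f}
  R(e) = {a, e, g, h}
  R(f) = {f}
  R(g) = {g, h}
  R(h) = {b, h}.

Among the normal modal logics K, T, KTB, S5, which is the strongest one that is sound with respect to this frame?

Reflexive (axiom T): yes — every world is R-related to itself.
Symmetric (axiom B): no — b R a but not a R b.
Euclidean (axiom 5): no — b R a and b R d, but not a R d.
So F validates K, T; KTB would additionally require R to be symmetric. The strongest is T.

T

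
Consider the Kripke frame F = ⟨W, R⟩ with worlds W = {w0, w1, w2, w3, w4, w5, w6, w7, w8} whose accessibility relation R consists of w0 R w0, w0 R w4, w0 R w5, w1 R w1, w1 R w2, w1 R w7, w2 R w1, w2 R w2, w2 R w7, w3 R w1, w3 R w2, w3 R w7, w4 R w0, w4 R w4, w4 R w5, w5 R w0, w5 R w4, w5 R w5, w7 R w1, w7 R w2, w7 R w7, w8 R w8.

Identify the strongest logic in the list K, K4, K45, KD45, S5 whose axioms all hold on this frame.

K45

Transitive (axiom 4): yes — every two-step R-path is closed by a direct edge.
Euclidean (axiom 5): yes — any two successors of a common world are R-related.
Serial (axiom D): no — w6 has no R-successor.
Reflexive (axiom T): no — w3 is not related to itself.
So F validates K, K4, K45; KD45 would additionally require R to be serial. The strongest is K45.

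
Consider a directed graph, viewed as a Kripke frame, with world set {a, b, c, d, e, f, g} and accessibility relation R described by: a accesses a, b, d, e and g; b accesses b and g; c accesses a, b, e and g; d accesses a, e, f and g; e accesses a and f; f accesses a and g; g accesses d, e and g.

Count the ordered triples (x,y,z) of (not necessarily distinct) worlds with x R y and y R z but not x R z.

24

Enumerating: (a,d,f), (a,e,f), (b,g,d), (b,g,e), (c,a,d), (c,e,f), (c,g,d), (d,a,b), (d,a,d), (d,g,d), (e,a,b), (e,a,d), … and 12 more.
Total: 24.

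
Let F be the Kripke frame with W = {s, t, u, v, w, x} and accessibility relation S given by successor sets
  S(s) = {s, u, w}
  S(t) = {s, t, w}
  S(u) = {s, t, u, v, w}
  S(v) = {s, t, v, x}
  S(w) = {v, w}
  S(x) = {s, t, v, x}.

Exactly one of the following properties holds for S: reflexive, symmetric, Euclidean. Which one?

Reflexive: yes — every world is S-related to itself.
Symmetric: no — s S w but not w S s.
Euclidean: no — s S w and s S u, but not w S u.
Only reflexive holds.

reflexive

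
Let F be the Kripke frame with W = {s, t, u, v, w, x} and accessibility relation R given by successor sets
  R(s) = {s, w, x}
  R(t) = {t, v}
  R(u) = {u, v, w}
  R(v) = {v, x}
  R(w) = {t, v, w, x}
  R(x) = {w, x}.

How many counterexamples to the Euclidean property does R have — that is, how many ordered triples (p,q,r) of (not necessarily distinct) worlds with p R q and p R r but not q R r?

Enumerating: (s,w,s), (s,x,s), (t,v,t), (u,v,u), (u,v,w), (u,w,u), (v,x,v), (w,t,w), (w,t,x), (w,v,t), (w,v,w), (w,x,t), (w,x,v).

13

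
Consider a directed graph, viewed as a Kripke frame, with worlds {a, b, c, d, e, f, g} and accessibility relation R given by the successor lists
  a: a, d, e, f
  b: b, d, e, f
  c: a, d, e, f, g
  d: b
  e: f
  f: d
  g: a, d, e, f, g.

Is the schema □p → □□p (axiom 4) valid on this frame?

No

The schema 4 characterises exactly the transitive frames.
Transitive: no — a R d and d R b, but not a R b.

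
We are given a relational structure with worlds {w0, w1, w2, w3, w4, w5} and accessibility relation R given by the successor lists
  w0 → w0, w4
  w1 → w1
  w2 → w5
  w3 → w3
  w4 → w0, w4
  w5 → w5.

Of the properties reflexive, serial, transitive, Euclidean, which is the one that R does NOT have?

Reflexive: no — w2 is not related to itself.
Serial: yes — every world has a successor (e.g. w0 R w0).
Transitive: yes — every two-step R-path is closed by a direct edge.
Euclidean: yes — any two successors of a common world are R-related.
Only reflexive fails.

reflexive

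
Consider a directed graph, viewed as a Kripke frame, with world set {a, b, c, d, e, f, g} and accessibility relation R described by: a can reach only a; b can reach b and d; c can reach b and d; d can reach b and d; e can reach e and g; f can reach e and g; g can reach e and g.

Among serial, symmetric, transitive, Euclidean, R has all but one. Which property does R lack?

symmetric

Serial: yes — every world has a successor (e.g. a R a).
Symmetric: no — c R b but not b R c.
Transitive: yes — every two-step R-path is closed by a direct edge.
Euclidean: yes — any two successors of a common world are R-related.
Only symmetric fails.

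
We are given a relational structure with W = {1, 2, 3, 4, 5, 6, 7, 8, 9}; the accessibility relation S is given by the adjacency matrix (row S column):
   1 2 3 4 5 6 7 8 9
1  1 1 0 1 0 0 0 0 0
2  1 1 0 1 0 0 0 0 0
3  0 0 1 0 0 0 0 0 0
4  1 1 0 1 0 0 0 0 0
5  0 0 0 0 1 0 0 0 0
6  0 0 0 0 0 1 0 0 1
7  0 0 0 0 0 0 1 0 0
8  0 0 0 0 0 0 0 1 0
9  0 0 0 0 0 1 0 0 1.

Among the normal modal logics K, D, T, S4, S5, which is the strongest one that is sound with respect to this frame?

Serial (axiom D): yes — every world has a successor (e.g. 1 S 1).
Reflexive (axiom T): yes — every world is S-related to itself.
Transitive (axiom 4): yes — every two-step S-path is closed by a direct edge.
Euclidean (axiom 5): yes — any two successors of a common world are S-related.
So F validates K, D, T, S4, S5. The strongest is S5.

S5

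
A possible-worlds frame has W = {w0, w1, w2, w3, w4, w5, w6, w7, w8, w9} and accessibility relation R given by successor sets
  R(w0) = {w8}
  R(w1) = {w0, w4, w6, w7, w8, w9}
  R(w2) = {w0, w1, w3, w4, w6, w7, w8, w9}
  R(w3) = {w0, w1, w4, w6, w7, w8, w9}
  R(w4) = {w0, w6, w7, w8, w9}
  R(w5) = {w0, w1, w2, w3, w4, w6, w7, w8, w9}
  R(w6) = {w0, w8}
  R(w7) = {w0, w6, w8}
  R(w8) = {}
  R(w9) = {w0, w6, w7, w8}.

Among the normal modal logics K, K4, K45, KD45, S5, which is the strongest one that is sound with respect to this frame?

K4

Transitive (axiom 4): yes — every two-step R-path is closed by a direct edge.
Euclidean (axiom 5): no — w1 R w0 and w1 R w4, but not w0 R w4.
Serial (axiom D): no — w8 has no R-successor.
Reflexive (axiom T): no — w0 is not related to itself.
So F validates K, K4; K45 would additionally require R to be Euclidean. The strongest is K4.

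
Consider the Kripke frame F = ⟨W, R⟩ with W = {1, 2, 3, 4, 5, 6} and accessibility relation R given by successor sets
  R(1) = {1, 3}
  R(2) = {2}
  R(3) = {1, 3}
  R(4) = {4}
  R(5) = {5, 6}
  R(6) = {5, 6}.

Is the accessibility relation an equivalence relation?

Reflexive: yes — every world is R-related to itself.
Symmetric: yes — every pair in R has its reverse in R.
Transitive: yes — every two-step R-path is closed by a direct edge.
So R is an equivalence relation.

Yes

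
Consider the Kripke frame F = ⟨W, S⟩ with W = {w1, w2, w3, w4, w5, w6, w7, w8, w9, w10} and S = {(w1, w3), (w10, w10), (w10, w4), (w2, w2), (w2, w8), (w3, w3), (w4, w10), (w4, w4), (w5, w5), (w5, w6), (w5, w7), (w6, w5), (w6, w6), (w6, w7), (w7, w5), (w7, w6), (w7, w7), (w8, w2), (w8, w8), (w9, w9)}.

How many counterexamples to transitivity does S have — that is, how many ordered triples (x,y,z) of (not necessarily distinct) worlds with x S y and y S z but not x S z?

0

S is transitive; there are no such tuples.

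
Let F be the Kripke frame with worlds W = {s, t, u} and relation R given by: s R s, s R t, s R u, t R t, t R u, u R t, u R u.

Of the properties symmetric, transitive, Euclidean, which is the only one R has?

transitive

Symmetric: no — s R t but not t R s.
Transitive: yes — every two-step R-path is closed by a direct edge.
Euclidean: no — s R t and s R s, but not t R s.
Only transitive holds.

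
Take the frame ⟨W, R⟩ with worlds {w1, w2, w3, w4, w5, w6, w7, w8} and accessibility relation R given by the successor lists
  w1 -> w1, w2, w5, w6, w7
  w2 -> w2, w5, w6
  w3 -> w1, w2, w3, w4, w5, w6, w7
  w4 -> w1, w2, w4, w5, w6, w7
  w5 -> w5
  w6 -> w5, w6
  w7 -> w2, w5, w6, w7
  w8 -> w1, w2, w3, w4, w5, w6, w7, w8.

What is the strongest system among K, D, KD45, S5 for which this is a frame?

Serial (axiom D): yes — every world has a successor (e.g. w1 R w1).
Euclidean (axiom 5): no — w1 R w2 and w1 R w7, but not w2 R w7.
Transitive (axiom 4): yes — every two-step R-path is closed by a direct edge.
Reflexive (axiom T): yes — every world is R-related to itself.
So F validates K, D; KD45 would additionally require R to be Euclidean. The strongest is D.

D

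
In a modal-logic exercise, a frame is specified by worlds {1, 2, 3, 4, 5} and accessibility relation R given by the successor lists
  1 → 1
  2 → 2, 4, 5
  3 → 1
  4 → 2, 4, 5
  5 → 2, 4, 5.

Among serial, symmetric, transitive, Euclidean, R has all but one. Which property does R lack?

Serial: yes — every world has a successor (e.g. 1 R 1).
Symmetric: no — 3 R 1 but not 1 R 3.
Transitive: yes — every two-step R-path is closed by a direct edge.
Euclidean: yes — any two successors of a common world are R-related.
Only symmetric fails.

symmetric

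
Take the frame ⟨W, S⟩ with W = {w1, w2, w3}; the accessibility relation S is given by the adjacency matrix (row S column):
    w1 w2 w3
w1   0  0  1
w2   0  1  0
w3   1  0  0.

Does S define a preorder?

No

Reflexive: no — w1 is not related to itself.
Transitive: no — w1 S w3 and w3 S w1, but not w1 S w1.
So S is not a preorder.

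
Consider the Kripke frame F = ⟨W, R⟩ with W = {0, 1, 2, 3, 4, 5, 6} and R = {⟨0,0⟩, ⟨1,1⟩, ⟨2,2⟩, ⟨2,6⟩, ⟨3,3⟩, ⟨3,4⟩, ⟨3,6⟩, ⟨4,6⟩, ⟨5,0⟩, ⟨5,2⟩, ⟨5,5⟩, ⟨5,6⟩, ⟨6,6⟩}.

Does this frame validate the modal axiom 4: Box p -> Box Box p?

Yes

Axiom 4 corresponds to the accessibility relation being transitive.
Transitive: yes — every two-step R-path is closed by a direct edge.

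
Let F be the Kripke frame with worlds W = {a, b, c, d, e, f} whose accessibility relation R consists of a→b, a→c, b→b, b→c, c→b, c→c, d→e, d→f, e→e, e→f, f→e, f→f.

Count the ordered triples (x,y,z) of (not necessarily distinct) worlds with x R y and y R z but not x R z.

R is transitive; there are no such tuples.

0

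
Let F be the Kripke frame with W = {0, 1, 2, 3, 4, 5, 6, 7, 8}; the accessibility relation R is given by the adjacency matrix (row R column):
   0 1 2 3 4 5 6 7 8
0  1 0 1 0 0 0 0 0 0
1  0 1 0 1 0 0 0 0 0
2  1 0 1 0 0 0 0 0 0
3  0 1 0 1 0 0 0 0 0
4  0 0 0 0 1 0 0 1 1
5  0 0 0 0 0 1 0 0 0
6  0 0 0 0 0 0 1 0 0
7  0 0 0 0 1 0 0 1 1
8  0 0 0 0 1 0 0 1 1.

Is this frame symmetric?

Symmetric: yes — every pair in R has its reverse in R.

Yes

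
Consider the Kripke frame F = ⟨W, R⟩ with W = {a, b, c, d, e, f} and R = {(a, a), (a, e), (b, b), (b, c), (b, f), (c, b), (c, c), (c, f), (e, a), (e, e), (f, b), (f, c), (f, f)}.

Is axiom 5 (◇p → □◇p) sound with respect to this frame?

Yes

The schema 5 characterises exactly the Euclidean frames.
Euclidean: yes — any two successors of a common world are R-related.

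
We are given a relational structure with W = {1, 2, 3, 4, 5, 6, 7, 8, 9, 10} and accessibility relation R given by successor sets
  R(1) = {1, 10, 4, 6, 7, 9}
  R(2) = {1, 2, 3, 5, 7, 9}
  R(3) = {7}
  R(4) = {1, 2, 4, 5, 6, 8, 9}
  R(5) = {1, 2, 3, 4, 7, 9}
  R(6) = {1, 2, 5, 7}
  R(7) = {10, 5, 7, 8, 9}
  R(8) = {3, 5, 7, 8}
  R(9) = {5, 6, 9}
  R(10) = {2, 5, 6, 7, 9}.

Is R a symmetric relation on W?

Symmetric: no — 1 R 10 but not 10 R 1.

No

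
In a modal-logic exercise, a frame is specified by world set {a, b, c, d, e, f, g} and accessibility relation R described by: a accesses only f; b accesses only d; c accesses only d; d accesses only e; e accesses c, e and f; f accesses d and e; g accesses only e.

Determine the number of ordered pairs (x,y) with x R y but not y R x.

7

Enumerating: (a,f), (b,d), (c,d), (d,e), (e,c), (f,d), (g,e).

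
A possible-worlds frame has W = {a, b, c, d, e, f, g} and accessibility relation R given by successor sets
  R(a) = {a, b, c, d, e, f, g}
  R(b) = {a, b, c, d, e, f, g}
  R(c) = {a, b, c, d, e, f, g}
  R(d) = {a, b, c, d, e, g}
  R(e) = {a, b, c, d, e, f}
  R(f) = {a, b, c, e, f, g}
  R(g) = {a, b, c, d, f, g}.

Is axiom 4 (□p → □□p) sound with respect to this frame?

The schema 4 characterises exactly the transitive frames.
Transitive: no — d R a and a R f, but not d R f.

No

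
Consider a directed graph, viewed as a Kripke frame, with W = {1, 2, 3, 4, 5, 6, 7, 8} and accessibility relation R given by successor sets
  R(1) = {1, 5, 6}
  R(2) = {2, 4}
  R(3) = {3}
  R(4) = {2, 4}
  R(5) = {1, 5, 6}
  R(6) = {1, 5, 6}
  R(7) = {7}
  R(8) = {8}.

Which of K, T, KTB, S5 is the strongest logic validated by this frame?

Reflexive (axiom T): yes — every world is R-related to itself.
Symmetric (axiom B): yes — every pair in R has its reverse in R.
Euclidean (axiom 5): yes — any two successors of a common world are R-related.
So F validates K, T, KTB, S5. The strongest is S5.

S5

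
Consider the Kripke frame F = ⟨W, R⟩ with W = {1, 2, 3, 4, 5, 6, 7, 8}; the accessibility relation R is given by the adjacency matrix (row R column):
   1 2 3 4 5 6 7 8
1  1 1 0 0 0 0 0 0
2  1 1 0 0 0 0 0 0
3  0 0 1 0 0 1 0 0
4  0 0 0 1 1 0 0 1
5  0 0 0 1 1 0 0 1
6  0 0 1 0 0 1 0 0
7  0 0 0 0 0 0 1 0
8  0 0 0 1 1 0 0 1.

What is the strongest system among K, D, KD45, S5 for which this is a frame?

S5

Serial (axiom D): yes — every world has a successor (e.g. 1 R 1).
Euclidean (axiom 5): yes — any two successors of a common world are R-related.
Transitive (axiom 4): yes — every two-step R-path is closed by a direct edge.
Reflexive (axiom T): yes — every world is R-related to itself.
So F validates K, D, KD45, S5. The strongest is S5.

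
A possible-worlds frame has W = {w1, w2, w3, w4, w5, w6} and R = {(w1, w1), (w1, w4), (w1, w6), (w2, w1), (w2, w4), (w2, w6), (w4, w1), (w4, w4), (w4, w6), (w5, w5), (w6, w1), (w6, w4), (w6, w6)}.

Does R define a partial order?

Reflexive: no — w2 is not related to itself.
Transitive: yes — every two-step R-path is closed by a direct edge.
Antisymmetric: no — w1 R w4 and w4 R w1 with w1 ≠ w4.
So R is not a partial order.

No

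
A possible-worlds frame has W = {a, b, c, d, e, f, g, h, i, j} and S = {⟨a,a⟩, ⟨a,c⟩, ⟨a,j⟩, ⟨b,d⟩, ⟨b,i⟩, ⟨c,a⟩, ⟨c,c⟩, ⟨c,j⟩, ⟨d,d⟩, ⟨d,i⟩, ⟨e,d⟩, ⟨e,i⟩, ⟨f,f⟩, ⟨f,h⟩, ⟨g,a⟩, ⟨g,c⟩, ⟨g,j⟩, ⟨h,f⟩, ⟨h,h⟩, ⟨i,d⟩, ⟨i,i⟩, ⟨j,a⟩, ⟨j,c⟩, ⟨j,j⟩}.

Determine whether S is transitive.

Transitive: yes — every two-step S-path is closed by a direct edge.

Yes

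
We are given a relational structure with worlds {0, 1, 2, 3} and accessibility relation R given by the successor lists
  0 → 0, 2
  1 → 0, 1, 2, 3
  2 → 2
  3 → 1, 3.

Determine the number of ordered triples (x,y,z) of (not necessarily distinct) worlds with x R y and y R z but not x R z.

2

Enumerating: (3,1,0), (3,1,2).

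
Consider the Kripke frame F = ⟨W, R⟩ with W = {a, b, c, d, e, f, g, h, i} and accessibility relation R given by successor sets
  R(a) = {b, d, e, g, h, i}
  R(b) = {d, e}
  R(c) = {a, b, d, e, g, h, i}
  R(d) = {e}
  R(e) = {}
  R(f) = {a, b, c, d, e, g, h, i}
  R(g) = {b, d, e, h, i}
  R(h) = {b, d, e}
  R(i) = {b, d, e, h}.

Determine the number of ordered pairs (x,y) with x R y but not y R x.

Enumerating: (a,b), (a,d), (a,e), (a,g), (a,h), (a,i), (b,d), (b,e), (c,a), (c,b), (c,d), (c,e), … and 24 more.
Total: 36.

36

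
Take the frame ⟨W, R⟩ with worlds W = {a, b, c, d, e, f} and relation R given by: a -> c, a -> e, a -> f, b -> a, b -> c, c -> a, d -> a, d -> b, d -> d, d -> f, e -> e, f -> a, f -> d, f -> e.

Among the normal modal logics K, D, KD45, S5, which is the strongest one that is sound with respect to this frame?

D

Serial (axiom D): yes — every world has a successor (e.g. a R c).
Euclidean (axiom 5): no — a R c and a R e, but not c R e.
Transitive (axiom 4): no — a R f and f R d, but not a R d.
Reflexive (axiom T): no — a is not related to itself.
So F validates K, D; KD45 would additionally require R to be Euclidean and transitive. The strongest is D.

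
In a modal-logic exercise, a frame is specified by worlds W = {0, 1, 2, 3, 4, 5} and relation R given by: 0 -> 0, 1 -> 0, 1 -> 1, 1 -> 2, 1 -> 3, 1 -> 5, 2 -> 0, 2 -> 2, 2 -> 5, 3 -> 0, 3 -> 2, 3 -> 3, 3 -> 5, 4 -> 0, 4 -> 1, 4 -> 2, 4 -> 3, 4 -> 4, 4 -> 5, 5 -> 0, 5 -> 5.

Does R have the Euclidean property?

Euclidean: no — 1 R 0 and 1 R 2, but not 0 R 2.

No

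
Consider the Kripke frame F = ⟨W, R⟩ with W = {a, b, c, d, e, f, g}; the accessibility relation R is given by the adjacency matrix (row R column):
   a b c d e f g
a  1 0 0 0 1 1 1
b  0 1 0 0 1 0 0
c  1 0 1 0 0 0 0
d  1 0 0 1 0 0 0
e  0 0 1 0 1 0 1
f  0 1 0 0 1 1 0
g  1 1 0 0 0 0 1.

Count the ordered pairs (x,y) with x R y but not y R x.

Enumerating: (a,e), (a,f), (b,e), (c,a), (d,a), (e,c), (e,g), (f,b), (f,e), (g,b).

10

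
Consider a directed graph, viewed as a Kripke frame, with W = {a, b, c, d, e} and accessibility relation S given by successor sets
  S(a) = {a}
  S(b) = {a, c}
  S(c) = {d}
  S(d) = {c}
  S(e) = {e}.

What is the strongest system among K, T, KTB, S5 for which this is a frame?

Reflexive (axiom T): no — b is not related to itself.
Symmetric (axiom B): no — b S a but not a S b.
Euclidean (axiom 5): no — b S a and b S c, but not a S c.
So F validates K; T would additionally require S to be reflexive. The strongest is K.

K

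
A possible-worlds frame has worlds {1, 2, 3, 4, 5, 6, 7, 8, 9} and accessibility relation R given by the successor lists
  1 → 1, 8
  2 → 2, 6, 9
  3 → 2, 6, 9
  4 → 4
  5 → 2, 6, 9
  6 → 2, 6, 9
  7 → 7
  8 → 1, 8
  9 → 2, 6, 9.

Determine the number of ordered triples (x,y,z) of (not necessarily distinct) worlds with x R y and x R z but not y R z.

R is Euclidean; there are no such tuples.

0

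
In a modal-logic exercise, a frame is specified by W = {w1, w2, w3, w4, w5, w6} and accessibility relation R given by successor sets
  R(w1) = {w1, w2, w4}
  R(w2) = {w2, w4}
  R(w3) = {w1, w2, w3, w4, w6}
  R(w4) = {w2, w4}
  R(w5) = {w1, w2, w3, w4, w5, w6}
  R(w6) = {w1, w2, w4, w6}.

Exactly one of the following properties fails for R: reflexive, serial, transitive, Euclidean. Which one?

Euclidean

Reflexive: yes — every world is R-related to itself.
Serial: yes — every world has a successor (e.g. w1 R w1).
Transitive: yes — every two-step R-path is closed by a direct edge.
Euclidean: no — w3 R w1 and w3 R w6, but not w1 R w6.
Only Euclidean fails.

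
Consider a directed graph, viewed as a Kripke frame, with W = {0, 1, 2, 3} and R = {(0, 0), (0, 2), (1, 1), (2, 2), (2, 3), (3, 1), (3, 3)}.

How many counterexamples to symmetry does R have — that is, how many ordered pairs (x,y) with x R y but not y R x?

Enumerating: (0,2), (2,3), (3,1).

3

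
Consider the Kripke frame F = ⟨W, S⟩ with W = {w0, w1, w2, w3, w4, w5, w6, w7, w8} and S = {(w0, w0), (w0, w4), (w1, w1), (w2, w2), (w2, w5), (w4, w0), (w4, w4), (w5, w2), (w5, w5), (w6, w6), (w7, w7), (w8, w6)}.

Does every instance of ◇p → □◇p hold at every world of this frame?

The schema 5 characterises exactly the Euclidean frames.
Euclidean: yes — any two successors of a common world are S-related.

Yes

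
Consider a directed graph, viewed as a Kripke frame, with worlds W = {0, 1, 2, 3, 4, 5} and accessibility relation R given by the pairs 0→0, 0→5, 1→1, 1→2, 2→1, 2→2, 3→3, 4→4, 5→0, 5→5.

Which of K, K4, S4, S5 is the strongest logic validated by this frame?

S5

Transitive (axiom 4): yes — every two-step R-path is closed by a direct edge.
Reflexive (axiom T): yes — every world is R-related to itself.
Euclidean (axiom 5): yes — any two successors of a common world are R-related.
So F validates K, K4, S4, S5. The strongest is S5.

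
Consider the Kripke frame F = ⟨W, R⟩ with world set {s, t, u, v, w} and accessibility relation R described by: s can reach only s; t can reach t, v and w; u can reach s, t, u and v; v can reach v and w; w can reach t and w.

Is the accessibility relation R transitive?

Transitive: no — u R t and t R w, but not u R w.

No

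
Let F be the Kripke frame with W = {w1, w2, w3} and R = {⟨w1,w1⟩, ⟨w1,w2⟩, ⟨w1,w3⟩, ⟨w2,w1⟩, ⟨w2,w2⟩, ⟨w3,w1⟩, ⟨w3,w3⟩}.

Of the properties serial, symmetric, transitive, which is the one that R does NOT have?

transitive

Serial: yes — every world has a successor (e.g. w1 R w1).
Symmetric: yes — every pair in R has its reverse in R.
Transitive: no — w2 R w1 and w1 R w3, but not w2 R w3.
Only transitive fails.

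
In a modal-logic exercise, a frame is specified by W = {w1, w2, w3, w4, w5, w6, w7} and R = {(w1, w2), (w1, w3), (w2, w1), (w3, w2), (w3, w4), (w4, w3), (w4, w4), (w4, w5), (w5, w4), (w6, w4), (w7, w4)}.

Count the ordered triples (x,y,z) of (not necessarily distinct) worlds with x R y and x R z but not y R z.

11

Enumerating: (w1,w2,w2), (w1,w2,w3), (w1,w3,w3), (w2,w1,w1), (w3,w2,w2), (w3,w2,w4), (w3,w4,w2), (w4,w3,w3), (w4,w3,w5), (w4,w5,w3), (w4,w5,w5).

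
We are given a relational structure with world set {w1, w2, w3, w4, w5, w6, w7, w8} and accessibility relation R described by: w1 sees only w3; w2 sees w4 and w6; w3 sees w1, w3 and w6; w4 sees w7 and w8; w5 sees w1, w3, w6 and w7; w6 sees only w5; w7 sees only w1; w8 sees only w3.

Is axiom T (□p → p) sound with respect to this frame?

No

By correspondence theory, T is valid on a frame iff R is reflexive.
Reflexive: no — w1 is not related to itself.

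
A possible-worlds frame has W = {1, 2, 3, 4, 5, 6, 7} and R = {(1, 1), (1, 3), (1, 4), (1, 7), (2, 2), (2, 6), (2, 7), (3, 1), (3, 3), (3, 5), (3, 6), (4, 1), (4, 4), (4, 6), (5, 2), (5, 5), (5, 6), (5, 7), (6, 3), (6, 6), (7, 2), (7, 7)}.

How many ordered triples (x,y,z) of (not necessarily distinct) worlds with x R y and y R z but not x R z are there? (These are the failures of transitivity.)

16

Enumerating: (1,3,5), (1,3,6), (1,4,6), (1,7,2), (2,6,3), (3,1,4), (3,1,7), (3,5,2), (3,5,7), (4,1,3), (4,1,7), (4,6,3), (5,6,3), (6,3,1), (6,3,5), (7,2,6).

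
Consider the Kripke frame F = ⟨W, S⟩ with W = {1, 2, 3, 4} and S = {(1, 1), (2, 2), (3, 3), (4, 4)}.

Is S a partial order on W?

Yes

Reflexive: yes — every world is S-related to itself.
Transitive: yes — every two-step S-path is closed by a direct edge.
Antisymmetric: yes — no distinct pair is related both ways.
So S is a partial order.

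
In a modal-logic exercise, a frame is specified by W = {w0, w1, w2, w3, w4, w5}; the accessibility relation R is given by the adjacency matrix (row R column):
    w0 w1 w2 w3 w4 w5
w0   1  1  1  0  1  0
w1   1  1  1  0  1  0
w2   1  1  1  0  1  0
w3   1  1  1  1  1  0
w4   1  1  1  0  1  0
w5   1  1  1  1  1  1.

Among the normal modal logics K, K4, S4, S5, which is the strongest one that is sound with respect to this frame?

S4

Transitive (axiom 4): yes — every two-step R-path is closed by a direct edge.
Reflexive (axiom T): yes — every world is R-related to itself.
Euclidean (axiom 5): no — w5 R w0 and w5 R w3, but not w0 R w3.
So F validates K, K4, S4; S5 would additionally require R to be Euclidean. The strongest is S4.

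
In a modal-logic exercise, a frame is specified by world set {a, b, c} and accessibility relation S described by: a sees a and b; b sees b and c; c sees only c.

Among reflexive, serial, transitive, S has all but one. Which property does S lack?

Reflexive: yes — every world is S-related to itself.
Serial: yes — every world has a successor (e.g. a S a).
Transitive: no — a S b and b S c, but not a S c.
Only transitive fails.

transitive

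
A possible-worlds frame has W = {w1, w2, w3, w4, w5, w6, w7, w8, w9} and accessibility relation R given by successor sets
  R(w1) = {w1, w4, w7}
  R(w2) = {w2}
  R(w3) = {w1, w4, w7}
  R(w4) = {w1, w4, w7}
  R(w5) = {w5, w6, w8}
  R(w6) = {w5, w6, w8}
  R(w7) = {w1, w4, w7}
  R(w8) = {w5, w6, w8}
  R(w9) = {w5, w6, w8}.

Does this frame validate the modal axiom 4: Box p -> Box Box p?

By correspondence theory, 4 is valid on a frame iff R is transitive.
Transitive: yes — every two-step R-path is closed by a direct edge.

Yes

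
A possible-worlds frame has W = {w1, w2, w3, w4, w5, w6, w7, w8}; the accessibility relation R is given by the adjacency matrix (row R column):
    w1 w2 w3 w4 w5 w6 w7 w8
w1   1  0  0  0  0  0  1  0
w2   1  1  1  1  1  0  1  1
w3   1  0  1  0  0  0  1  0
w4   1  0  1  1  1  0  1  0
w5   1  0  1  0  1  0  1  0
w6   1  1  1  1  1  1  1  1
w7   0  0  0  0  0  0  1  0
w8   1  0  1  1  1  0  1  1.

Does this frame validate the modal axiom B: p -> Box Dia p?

By correspondence theory, B is valid on a frame iff R is symmetric.
Symmetric: no — w1 R w7 but not w7 R w1.

No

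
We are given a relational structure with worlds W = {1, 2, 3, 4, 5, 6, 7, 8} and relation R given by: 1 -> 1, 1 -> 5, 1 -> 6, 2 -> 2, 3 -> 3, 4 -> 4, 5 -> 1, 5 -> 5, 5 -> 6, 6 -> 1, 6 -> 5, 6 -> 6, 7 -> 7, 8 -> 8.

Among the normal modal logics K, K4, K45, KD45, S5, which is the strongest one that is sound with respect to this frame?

S5

Transitive (axiom 4): yes — every two-step R-path is closed by a direct edge.
Euclidean (axiom 5): yes — any two successors of a common world are R-related.
Serial (axiom D): yes — every world has a successor (e.g. 1 R 1).
Reflexive (axiom T): yes — every world is R-related to itself.
So F validates K, K4, K45, KD45, S5. The strongest is S5.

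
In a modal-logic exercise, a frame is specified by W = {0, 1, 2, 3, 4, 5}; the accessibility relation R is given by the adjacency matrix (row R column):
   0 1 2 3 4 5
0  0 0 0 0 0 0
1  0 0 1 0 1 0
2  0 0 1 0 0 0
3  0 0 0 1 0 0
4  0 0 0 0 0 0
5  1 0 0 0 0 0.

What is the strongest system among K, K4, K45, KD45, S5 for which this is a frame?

Transitive (axiom 4): yes — every two-step R-path is closed by a direct edge.
Euclidean (axiom 5): no — 1 R 2 and 1 R 4, but not 2 R 4.
Serial (axiom D): no — 0 has no R-successor.
Reflexive (axiom T): no — 0 is not related to itself.
So F validates K, K4; K45 would additionally require R to be Euclidean. The strongest is K4.

K4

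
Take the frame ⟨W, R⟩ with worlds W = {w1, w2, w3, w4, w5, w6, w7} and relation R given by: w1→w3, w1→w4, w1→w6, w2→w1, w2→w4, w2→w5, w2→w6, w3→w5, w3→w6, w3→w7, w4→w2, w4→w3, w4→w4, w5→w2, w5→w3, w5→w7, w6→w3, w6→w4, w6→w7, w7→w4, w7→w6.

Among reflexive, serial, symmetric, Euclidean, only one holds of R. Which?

serial

Reflexive: no — w1 is not related to itself.
Serial: yes — every world has a successor (e.g. w1 R w3).
Symmetric: no — w1 R w3 but not w3 R w1.
Euclidean: no — w1 R w3 and w1 R w4, but not w3 R w4.
Only serial holds.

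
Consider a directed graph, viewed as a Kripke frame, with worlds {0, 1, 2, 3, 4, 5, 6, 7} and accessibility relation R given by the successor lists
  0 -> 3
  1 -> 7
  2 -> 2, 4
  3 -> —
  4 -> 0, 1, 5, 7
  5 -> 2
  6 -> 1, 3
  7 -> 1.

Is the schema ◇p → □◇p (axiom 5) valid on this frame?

No

By correspondence theory, 5 is valid on a frame iff R is Euclidean.
Euclidean: no — 4 R 0 and 4 R 1, but not 0 R 1.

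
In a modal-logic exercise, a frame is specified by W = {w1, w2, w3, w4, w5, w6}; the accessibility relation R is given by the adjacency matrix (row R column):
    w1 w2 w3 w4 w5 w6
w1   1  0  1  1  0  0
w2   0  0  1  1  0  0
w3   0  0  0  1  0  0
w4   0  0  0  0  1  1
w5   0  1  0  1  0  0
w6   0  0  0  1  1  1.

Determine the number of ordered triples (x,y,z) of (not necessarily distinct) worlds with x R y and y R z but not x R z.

Enumerating: (w1,w4,w5), (w1,w4,w6), (w2,w4,w5), (w2,w4,w6), (w3,w4,w5), (w3,w4,w6), (w4,w5,w2), (w4,w5,w4), (w4,w6,w4), (w5,w2,w3), (w5,w4,w5), (w5,w4,w6), (w6,w5,w2).

13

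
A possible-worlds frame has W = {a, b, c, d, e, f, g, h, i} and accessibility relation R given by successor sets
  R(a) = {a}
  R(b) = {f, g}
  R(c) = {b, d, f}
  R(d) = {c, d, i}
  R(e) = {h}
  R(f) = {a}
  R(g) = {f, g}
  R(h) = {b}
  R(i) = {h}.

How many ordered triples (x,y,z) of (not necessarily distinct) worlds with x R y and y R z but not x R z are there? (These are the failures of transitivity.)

13

Enumerating: (b,f,a), (c,b,g), (c,d,c), (c,d,i), (c,f,a), (d,c,b), (d,c,f), (d,i,h), (e,h,b), (g,f,a), (h,b,f), (h,b,g), (i,h,b).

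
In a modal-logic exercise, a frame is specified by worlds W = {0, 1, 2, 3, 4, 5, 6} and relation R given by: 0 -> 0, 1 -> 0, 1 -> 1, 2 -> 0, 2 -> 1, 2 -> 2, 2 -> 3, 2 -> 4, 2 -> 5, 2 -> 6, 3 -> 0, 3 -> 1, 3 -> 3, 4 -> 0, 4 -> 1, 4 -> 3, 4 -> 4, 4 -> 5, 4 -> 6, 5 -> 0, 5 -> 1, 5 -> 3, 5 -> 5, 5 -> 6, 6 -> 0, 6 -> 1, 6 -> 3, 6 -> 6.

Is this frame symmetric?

No

Symmetric: no — 1 R 0 but not 0 R 1.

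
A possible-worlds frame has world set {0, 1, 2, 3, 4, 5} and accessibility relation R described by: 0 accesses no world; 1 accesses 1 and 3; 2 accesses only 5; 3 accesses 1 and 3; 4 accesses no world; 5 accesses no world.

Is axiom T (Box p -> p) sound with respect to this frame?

No

The schema T characterises exactly the reflexive frames.
Reflexive: no — 0 is not related to itself.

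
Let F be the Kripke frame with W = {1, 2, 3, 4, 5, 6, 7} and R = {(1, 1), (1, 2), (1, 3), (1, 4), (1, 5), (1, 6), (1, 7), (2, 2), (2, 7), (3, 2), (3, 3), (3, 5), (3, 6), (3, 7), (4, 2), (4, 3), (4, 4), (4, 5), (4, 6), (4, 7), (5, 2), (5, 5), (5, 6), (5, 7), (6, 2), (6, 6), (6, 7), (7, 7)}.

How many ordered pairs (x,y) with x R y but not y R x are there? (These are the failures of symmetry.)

Enumerating: (1,2), (1,3), (1,4), (1,5), (1,6), (1,7), (2,7), (3,2), (3,5), (3,6), (3,7), (4,2), … and 9 more.
Total: 21.

21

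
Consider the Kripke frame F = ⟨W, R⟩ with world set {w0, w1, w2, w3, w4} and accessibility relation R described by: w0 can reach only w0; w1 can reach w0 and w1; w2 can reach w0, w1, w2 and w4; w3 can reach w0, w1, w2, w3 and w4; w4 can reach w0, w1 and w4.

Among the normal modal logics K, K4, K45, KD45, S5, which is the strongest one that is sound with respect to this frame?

K4

Transitive (axiom 4): yes — every two-step R-path is closed by a direct edge.
Euclidean (axiom 5): no — w2 R w0 and w2 R w1, but not w0 R w1.
Serial (axiom D): yes — every world has a successor (e.g. w0 R w0).
Reflexive (axiom T): yes — every world is R-related to itself.
So F validates K, K4; K45 would additionally require R to be Euclidean. The strongest is K4.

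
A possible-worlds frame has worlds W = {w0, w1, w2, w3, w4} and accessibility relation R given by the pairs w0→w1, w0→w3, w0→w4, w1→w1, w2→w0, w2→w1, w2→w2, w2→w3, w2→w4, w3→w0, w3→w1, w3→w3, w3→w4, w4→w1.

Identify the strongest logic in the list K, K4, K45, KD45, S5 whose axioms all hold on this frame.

Transitive (axiom 4): no — w0 R w3 and w3 R w0, but not w0 R w0.
Euclidean (axiom 5): no — w0 R w1 and w0 R w3, but not w1 R w3.
Serial (axiom D): yes — every world has a successor (e.g. w0 R w1).
Reflexive (axiom T): no — w0 is not related to itself.
So F validates K; K4 would additionally require R to be transitive. The strongest is K.

K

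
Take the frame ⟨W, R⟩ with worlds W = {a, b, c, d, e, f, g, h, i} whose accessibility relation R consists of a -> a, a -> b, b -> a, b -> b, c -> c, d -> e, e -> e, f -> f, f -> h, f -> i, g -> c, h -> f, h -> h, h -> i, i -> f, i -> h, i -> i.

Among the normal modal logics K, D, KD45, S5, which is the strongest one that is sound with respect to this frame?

KD45

Serial (axiom D): yes — every world has a successor (e.g. a R a).
Euclidean (axiom 5): yes — any two successors of a common world are R-related.
Transitive (axiom 4): yes — every two-step R-path is closed by a direct edge.
Reflexive (axiom T): no — d is not related to itself.
So F validates K, D, KD45; S5 would additionally require R to be reflexive. The strongest is KD45.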